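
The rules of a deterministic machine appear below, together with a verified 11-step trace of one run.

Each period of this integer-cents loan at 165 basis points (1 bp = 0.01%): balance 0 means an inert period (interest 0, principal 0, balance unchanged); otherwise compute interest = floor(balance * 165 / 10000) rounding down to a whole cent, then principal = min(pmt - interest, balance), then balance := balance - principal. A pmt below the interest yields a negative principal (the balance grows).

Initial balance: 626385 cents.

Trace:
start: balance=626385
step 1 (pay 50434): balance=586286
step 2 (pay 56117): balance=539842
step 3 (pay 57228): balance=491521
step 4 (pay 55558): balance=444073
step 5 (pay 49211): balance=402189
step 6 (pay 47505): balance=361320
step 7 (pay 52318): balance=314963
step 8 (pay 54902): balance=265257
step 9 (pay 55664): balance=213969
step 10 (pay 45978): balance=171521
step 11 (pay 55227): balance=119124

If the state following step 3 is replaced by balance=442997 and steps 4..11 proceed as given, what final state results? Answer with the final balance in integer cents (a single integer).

state after step 3 := balance=442997
step 4 (pay 55558): balance=394748
step 5 (pay 49211): balance=352050
step 6 (pay 47505): balance=310353
step 7 (pay 52318): balance=263155
step 8 (pay 54902): balance=212595
step 9 (pay 55664): balance=160438
step 10 (pay 45978): balance=117107
step 11 (pay 55227): balance=63812

63812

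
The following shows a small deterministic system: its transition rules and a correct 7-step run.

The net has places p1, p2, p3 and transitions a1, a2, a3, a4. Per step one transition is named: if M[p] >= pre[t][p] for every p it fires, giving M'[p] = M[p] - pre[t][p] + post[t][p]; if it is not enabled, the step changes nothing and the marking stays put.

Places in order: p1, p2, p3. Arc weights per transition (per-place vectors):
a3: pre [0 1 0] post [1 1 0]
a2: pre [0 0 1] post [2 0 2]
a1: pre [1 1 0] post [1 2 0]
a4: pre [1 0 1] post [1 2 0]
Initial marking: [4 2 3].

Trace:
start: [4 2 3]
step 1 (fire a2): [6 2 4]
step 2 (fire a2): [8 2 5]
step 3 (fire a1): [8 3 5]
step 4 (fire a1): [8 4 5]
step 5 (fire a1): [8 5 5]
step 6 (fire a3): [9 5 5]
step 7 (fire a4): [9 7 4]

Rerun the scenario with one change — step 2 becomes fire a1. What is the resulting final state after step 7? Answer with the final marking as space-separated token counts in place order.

7 8 3

(re-executing from step 2 with the substitution; state before step 2: [6 2 4])
step 2 (fire a1): [6 3 4]
step 3 (fire a1): [6 4 4]
step 4 (fire a1): [6 5 4]
step 5 (fire a1): [6 6 4]
step 6 (fire a3): [7 6 4]
step 7 (fire a4): [7 8 3]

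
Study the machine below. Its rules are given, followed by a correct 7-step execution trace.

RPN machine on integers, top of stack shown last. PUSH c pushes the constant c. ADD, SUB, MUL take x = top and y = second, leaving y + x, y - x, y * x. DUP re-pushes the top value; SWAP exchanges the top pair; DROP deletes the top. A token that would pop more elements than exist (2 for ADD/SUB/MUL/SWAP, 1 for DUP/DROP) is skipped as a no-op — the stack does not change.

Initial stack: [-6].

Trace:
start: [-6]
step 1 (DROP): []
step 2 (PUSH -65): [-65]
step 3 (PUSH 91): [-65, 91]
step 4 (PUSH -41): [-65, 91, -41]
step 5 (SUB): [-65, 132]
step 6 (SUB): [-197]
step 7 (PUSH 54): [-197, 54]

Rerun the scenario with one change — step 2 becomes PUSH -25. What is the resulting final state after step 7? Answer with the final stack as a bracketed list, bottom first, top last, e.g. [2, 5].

(re-executing from step 2 with the substitution; state before step 2: [])
step 2 (PUSH -25): [-25]
step 3 (PUSH 91): [-25, 91]
step 4 (PUSH -41): [-25, 91, -41]
step 5 (SUB): [-25, 132]
step 6 (SUB): [-157]
step 7 (PUSH 54): [-157, 54]

[-157, 54]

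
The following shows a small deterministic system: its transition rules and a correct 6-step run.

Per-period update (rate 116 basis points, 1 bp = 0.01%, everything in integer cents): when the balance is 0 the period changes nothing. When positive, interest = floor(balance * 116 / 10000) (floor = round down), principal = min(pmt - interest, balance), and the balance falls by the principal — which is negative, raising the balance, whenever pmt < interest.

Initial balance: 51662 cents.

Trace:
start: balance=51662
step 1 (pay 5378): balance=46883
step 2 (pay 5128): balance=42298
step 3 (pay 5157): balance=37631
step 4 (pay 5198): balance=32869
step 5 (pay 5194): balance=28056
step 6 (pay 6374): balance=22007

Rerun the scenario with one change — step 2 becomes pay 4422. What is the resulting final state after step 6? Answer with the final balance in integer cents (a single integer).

22745

(re-executing from step 2 with the substitution; state before step 2: balance=46883)
step 2 (pay 4422): balance=43004
step 3 (pay 5157): balance=38345
step 4 (pay 5198): balance=33591
step 5 (pay 5194): balance=28786
step 6 (pay 6374): balance=22745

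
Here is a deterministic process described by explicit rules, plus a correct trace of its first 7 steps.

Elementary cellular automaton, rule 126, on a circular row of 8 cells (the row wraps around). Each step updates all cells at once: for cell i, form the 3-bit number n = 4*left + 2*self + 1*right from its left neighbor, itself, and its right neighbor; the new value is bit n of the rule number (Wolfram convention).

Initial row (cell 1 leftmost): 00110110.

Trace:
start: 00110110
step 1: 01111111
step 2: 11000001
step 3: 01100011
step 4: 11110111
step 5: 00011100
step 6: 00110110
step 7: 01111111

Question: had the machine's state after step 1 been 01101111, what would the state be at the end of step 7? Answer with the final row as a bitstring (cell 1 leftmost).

state after step 1 := 01101111
step 2: 11111001
step 3: 00001111
step 4: 10011001
step 5: 11111111
step 6: 00000000
step 7: 00000000

00000000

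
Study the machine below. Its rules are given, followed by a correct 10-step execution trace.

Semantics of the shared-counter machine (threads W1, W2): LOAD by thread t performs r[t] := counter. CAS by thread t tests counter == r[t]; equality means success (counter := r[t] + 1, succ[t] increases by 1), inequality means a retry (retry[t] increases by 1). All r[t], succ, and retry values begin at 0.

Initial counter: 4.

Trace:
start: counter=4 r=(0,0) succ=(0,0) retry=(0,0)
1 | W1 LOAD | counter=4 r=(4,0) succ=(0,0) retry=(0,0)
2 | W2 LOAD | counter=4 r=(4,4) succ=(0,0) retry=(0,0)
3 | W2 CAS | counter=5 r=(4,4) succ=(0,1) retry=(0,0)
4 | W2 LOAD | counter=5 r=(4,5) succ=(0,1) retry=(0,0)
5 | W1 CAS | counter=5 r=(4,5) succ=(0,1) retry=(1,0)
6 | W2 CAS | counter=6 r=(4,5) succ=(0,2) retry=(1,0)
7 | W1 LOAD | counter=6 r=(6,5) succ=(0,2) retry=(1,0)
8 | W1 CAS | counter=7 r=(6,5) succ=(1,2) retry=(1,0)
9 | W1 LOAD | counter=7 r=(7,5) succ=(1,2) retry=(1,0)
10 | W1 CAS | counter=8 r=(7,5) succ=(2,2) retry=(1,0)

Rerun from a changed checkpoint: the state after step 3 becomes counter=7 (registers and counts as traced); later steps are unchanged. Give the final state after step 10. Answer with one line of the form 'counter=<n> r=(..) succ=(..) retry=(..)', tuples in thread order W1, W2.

counter=10 r=(9,7) succ=(2,2) retry=(1,0)

state after step 3 := counter=7 r=(4,4) succ=(0,1) retry=(0,0)
4 | W2 LOAD | counter=7 r=(4,7) succ=(0,1) retry=(0,0)
5 | W1 CAS | counter=7 r=(4,7) succ=(0,1) retry=(1,0)
6 | W2 CAS | counter=8 r=(4,7) succ=(0,2) retry=(1,0)
7 | W1 LOAD | counter=8 r=(8,7) succ=(0,2) retry=(1,0)
8 | W1 CAS | counter=9 r=(8,7) succ=(1,2) retry=(1,0)
9 | W1 LOAD | counter=9 r=(9,7) succ=(1,2) retry=(1,0)
10 | W1 CAS | counter=10 r=(9,7) succ=(2,2) retry=(1,0)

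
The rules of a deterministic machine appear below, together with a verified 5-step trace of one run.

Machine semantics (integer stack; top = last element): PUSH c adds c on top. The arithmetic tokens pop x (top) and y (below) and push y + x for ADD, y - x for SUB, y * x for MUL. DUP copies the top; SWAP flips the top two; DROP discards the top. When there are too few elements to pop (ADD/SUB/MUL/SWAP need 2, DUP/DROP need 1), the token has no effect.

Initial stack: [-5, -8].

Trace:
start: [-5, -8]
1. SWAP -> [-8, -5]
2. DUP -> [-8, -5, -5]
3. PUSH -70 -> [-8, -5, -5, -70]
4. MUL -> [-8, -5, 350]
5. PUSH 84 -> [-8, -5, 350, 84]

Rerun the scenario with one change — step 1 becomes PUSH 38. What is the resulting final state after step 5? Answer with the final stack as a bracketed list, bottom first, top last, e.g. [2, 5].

(re-executing from step 1 with the substitution; state before step 1: [-5, -8])
1. PUSH 38 -> [-5, -8, 38]
2. DUP -> [-5, -8, 38, 38]
3. PUSH -70 -> [-5, -8, 38, 38, -70]
4. MUL -> [-5, -8, 38, -2660]
5. PUSH 84 -> [-5, -8, 38, -2660, 84]

[-5, -8, 38, -2660, 84]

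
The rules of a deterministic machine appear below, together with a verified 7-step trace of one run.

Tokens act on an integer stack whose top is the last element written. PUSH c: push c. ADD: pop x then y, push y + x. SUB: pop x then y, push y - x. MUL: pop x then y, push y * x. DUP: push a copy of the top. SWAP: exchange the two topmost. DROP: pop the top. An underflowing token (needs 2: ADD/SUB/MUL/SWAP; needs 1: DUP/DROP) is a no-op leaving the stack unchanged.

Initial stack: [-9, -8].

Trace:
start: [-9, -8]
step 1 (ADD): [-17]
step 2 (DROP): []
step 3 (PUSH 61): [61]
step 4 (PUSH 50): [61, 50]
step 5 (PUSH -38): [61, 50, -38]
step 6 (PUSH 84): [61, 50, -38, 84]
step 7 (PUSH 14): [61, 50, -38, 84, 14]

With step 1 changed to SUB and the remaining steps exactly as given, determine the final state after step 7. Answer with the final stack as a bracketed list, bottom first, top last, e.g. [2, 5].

[61, 50, -38, 84, 14]

(re-executing from step 1 with the substitution; state before step 1: [-9, -8])
step 1 (SUB): [-1]
step 2 (DROP): []
step 3 (PUSH 61): [61]
step 4 (PUSH 50): [61, 50]
step 5 (PUSH -38): [61, 50, -38]
step 6 (PUSH 84): [61, 50, -38, 84]
step 7 (PUSH 14): [61, 50, -38, 84, 14]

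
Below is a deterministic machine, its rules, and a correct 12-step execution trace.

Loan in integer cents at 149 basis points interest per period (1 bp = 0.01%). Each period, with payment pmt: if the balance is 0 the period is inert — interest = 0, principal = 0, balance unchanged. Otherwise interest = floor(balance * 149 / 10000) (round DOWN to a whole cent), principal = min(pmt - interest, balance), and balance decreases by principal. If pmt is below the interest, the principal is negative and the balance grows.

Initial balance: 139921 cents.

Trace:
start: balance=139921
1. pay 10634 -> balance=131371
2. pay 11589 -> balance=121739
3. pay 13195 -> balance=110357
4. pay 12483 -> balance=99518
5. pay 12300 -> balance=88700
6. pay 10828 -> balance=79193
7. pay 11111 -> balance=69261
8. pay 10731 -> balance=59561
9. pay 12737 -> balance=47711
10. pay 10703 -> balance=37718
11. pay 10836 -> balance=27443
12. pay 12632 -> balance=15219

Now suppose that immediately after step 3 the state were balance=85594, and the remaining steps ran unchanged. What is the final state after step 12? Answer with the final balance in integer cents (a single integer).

0

state after step 3 := balance=85594
4. pay 12483 -> balance=74386
5. pay 12300 -> balance=63194
6. pay 10828 -> balance=53307
7. pay 11111 -> balance=42990
8. pay 10731 -> balance=32899
9. pay 12737 -> balance=20652
10. pay 10703 -> balance=10256
11. pay 10836 -> balance=0
12. pay 12632 -> balance=0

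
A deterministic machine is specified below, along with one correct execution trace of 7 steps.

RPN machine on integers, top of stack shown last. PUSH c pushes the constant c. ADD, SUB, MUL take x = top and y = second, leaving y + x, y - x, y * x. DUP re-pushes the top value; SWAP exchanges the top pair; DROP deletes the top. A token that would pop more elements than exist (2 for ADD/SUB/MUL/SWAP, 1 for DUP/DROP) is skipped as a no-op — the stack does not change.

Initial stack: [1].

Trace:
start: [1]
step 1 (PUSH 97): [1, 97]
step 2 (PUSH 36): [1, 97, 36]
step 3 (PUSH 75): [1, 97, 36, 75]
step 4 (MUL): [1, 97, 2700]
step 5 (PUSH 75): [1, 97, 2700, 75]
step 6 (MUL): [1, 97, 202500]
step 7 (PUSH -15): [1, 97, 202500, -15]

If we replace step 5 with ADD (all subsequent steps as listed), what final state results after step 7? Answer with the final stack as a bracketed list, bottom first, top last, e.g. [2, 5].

(re-executing from step 5 with the substitution; state before step 5: [1, 97, 2700])
step 5 (ADD): [1, 2797]
step 6 (MUL): [2797]
step 7 (PUSH -15): [2797, -15]

[2797, -15]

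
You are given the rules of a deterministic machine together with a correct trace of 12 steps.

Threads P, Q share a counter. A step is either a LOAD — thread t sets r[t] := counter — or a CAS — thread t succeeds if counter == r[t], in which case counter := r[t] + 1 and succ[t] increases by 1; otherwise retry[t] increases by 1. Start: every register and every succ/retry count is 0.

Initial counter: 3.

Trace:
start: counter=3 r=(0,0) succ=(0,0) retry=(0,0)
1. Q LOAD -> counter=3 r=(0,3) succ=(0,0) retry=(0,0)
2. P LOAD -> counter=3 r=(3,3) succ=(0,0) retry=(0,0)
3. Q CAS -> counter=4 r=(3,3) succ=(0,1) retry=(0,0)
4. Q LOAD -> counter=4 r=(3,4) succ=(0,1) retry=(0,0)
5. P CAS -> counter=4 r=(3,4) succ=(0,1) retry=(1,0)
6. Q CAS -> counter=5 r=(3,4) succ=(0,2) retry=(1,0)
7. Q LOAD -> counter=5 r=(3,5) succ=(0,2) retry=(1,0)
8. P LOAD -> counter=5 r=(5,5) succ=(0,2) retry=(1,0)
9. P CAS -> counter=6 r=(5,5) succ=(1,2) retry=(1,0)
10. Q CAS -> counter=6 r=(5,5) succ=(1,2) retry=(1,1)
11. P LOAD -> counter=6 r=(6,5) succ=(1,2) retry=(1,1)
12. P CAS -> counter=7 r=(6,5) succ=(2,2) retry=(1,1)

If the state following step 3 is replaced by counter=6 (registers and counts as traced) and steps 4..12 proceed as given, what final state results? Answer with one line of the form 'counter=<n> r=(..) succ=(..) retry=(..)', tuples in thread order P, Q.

counter=9 r=(8,7) succ=(2,2) retry=(1,1)

state after step 3 := counter=6 r=(3,3) succ=(0,1) retry=(0,0)
4. Q LOAD -> counter=6 r=(3,6) succ=(0,1) retry=(0,0)
5. P CAS -> counter=6 r=(3,6) succ=(0,1) retry=(1,0)
6. Q CAS -> counter=7 r=(3,6) succ=(0,2) retry=(1,0)
7. Q LOAD -> counter=7 r=(3,7) succ=(0,2) retry=(1,0)
8. P LOAD -> counter=7 r=(7,7) succ=(0,2) retry=(1,0)
9. P CAS -> counter=8 r=(7,7) succ=(1,2) retry=(1,0)
10. Q CAS -> counter=8 r=(7,7) succ=(1,2) retry=(1,1)
11. P LOAD -> counter=8 r=(8,7) succ=(1,2) retry=(1,1)
12. P CAS -> counter=9 r=(8,7) succ=(2,2) retry=(1,1)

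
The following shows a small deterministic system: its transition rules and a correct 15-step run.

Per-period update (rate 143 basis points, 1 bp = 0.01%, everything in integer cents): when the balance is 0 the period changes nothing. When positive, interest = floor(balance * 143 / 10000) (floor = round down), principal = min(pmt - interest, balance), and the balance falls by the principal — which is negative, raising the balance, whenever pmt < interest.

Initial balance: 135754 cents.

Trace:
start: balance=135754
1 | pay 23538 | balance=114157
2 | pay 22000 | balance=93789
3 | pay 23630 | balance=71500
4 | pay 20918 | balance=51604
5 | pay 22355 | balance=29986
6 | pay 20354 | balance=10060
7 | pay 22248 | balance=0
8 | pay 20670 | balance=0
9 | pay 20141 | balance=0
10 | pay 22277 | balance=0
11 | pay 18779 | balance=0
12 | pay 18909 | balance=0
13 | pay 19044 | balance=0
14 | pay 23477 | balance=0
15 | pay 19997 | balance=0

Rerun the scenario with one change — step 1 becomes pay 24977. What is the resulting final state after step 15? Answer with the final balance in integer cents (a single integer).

0

(re-executing from step 1 with the substitution; state before step 1: balance=135754)
1 | pay 24977 | balance=112718
2 | pay 22000 | balance=92329
3 | pay 23630 | balance=70019
4 | pay 20918 | balance=50102
5 | pay 22355 | balance=28463
6 | pay 20354 | balance=8516
7 | pay 22248 | balance=0
8 | pay 20670 | balance=0
9 | pay 20141 | balance=0
10 | pay 22277 | balance=0
11 | pay 18779 | balance=0
12 | pay 18909 | balance=0
13 | pay 19044 | balance=0
14 | pay 23477 | balance=0
15 | pay 19997 | balance=0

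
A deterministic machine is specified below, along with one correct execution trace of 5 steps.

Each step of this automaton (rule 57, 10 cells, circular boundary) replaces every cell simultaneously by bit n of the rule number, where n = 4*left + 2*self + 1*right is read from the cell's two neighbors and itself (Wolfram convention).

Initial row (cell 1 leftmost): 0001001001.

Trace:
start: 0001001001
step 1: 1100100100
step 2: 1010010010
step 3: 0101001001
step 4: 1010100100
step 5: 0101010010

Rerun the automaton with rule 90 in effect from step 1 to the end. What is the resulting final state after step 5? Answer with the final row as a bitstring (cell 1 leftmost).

(re-executing steps 1..5 under rule 90; state before step 1: 0001001001)
step 1: 1010110110
step 2: 0000110110
step 3: 0001110111
step 4: 1011010101
step 5: 1011000001

1011000001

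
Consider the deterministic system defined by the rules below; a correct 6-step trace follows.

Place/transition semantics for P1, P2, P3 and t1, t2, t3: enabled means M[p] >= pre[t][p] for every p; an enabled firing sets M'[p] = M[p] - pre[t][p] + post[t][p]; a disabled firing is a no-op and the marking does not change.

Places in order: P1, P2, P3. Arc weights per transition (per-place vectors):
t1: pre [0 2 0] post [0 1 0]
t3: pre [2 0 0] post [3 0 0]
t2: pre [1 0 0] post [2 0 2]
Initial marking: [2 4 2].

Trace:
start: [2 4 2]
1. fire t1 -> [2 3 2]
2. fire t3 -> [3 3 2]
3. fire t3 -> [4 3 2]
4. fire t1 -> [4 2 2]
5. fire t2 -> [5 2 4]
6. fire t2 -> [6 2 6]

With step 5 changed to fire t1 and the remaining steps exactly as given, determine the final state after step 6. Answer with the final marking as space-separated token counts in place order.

(re-executing from step 5 with the substitution; state before step 5: [4 2 2])
5. fire t1 -> [4 1 2]
6. fire t2 -> [5 1 4]

5 1 4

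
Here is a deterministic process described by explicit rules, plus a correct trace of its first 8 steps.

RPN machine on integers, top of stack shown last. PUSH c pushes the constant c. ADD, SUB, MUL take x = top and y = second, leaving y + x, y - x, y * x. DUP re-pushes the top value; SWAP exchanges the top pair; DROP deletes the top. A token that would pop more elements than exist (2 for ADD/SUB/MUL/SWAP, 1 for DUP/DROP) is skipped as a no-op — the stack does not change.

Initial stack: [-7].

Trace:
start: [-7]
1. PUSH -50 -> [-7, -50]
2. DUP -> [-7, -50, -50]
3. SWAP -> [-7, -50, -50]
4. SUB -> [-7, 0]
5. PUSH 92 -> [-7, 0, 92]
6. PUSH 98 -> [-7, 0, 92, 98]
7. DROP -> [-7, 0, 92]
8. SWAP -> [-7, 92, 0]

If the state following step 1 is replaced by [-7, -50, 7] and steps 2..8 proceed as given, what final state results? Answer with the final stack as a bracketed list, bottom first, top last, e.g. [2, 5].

state after step 1 := [-7, -50, 7]
2. DUP -> [-7, -50, 7, 7]
3. SWAP -> [-7, -50, 7, 7]
4. SUB -> [-7, -50, 0]
5. PUSH 92 -> [-7, -50, 0, 92]
6. PUSH 98 -> [-7, -50, 0, 92, 98]
7. DROP -> [-7, -50, 0, 92]
8. SWAP -> [-7, -50, 92, 0]

[-7, -50, 92, 0]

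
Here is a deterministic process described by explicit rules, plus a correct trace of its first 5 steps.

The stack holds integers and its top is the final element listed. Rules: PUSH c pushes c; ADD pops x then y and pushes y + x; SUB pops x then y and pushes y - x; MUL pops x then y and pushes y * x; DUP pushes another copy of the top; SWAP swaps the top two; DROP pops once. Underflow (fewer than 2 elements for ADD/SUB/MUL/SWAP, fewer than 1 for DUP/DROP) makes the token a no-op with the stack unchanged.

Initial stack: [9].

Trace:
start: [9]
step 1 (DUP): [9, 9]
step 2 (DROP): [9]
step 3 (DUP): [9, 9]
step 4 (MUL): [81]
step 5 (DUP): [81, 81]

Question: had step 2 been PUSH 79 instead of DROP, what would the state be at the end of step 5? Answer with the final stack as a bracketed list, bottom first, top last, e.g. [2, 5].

[9, 9, 6241, 6241]

(re-executing from step 2 with the substitution; state before step 2: [9, 9])
step 2 (PUSH 79): [9, 9, 79]
step 3 (DUP): [9, 9, 79, 79]
step 4 (MUL): [9, 9, 6241]
step 5 (DUP): [9, 9, 6241, 6241]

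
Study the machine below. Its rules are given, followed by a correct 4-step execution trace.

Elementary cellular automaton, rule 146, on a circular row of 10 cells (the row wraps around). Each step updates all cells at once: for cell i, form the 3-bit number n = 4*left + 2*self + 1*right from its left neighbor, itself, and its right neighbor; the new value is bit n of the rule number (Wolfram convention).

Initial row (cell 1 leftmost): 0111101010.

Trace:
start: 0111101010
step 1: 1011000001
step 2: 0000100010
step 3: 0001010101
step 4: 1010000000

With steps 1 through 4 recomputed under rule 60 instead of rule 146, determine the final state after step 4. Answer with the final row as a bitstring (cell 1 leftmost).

(re-executing steps 1..4 under rule 60; state before step 1: 0111101010)
step 1: 0100011111
step 2: 1110010000
step 3: 1001011000
step 4: 1101110100

1101110100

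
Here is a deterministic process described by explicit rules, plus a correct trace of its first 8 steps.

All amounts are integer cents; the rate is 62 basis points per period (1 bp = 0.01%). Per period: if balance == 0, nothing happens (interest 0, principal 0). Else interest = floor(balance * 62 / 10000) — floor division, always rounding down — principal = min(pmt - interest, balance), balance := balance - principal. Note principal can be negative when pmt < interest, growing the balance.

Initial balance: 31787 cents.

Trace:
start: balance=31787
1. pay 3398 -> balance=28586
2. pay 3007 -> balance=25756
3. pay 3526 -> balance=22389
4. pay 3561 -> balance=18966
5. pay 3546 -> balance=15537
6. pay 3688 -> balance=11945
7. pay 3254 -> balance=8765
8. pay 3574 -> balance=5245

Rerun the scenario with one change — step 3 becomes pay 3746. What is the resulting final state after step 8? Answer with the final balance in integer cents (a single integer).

5017

(re-executing from step 3 with the substitution; state before step 3: balance=25756)
3. pay 3746 -> balance=22169
4. pay 3561 -> balance=18745
5. pay 3546 -> balance=15315
6. pay 3688 -> balance=11721
7. pay 3254 -> balance=8539
8. pay 3574 -> balance=5017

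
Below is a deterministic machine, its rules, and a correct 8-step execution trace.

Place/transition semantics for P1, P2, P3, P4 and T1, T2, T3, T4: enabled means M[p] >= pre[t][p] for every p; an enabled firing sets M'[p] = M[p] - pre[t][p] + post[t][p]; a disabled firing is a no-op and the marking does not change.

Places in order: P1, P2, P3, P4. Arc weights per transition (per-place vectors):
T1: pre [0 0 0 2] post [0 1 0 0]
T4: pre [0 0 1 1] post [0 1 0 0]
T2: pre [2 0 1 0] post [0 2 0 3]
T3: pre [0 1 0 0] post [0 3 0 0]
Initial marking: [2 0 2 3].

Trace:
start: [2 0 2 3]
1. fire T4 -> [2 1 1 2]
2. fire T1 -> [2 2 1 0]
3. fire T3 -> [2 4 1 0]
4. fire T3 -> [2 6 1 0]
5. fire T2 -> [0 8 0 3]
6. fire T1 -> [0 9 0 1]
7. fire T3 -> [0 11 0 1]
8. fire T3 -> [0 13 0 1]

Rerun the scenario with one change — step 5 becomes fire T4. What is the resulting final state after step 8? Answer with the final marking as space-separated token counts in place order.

(re-executing from step 5 with the substitution; state before step 5: [2 6 1 0])
5. fire T4 -> [2 6 1 0]
6. fire T1 -> [2 6 1 0]
7. fire T3 -> [2 8 1 0]
8. fire T3 -> [2 10 1 0]

2 10 1 0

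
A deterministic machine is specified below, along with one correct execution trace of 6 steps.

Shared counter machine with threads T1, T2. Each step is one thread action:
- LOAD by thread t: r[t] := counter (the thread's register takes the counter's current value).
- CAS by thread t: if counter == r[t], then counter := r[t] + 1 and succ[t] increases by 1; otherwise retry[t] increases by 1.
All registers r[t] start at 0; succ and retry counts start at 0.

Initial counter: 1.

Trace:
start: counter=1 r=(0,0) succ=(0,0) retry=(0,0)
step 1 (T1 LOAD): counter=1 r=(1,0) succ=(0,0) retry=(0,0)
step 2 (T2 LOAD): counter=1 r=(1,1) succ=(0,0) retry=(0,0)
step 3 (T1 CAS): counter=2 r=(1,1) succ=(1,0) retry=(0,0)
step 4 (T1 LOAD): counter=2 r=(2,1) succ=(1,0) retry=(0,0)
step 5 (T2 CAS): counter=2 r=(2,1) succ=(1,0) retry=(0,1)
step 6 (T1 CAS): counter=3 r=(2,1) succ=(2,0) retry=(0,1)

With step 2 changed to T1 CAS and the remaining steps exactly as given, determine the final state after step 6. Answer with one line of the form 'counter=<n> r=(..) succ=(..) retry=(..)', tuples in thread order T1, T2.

counter=3 r=(2,0) succ=(2,0) retry=(1,1)

(re-executing from step 2 with the substitution; state before step 2: counter=1 r=(1,0) succ=(0,0) retry=(0,0))
step 2 (T1 CAS): counter=2 r=(1,0) succ=(1,0) retry=(0,0)
step 3 (T1 CAS): counter=2 r=(1,0) succ=(1,0) retry=(1,0)
step 4 (T1 LOAD): counter=2 r=(2,0) succ=(1,0) retry=(1,0)
step 5 (T2 CAS): counter=2 r=(2,0) succ=(1,0) retry=(1,1)
step 6 (T1 CAS): counter=3 r=(2,0) succ=(2,0) retry=(1,1)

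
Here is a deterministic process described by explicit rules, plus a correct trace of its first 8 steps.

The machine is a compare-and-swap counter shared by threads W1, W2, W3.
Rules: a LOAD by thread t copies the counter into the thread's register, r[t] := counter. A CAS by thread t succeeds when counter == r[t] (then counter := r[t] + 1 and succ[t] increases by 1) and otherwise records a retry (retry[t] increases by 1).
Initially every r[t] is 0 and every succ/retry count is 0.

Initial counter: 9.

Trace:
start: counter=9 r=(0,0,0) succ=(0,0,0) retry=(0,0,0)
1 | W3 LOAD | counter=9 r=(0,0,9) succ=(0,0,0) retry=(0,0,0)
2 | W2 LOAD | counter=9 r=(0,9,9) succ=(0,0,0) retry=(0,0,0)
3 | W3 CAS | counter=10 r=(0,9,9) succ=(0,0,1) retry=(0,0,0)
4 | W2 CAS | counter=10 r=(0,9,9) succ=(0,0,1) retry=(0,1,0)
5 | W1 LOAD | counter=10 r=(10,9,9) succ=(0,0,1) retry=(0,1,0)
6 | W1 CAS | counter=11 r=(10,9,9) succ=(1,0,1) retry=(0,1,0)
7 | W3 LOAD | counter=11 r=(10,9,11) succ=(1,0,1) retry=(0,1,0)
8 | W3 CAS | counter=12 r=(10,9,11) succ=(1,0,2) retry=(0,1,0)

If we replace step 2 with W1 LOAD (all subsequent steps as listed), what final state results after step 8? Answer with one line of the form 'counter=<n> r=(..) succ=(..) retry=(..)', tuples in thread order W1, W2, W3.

counter=12 r=(10,0,11) succ=(1,0,2) retry=(0,1,0)

(re-executing from step 2 with the substitution; state before step 2: counter=9 r=(0,0,9) succ=(0,0,0) retry=(0,0,0))
2 | W1 LOAD | counter=9 r=(9,0,9) succ=(0,0,0) retry=(0,0,0)
3 | W3 CAS | counter=10 r=(9,0,9) succ=(0,0,1) retry=(0,0,0)
4 | W2 CAS | counter=10 r=(9,0,9) succ=(0,0,1) retry=(0,1,0)
5 | W1 LOAD | counter=10 r=(10,0,9) succ=(0,0,1) retry=(0,1,0)
6 | W1 CAS | counter=11 r=(10,0,9) succ=(1,0,1) retry=(0,1,0)
7 | W3 LOAD | counter=11 r=(10,0,11) succ=(1,0,1) retry=(0,1,0)
8 | W3 CAS | counter=12 r=(10,0,11) succ=(1,0,2) retry=(0,1,0)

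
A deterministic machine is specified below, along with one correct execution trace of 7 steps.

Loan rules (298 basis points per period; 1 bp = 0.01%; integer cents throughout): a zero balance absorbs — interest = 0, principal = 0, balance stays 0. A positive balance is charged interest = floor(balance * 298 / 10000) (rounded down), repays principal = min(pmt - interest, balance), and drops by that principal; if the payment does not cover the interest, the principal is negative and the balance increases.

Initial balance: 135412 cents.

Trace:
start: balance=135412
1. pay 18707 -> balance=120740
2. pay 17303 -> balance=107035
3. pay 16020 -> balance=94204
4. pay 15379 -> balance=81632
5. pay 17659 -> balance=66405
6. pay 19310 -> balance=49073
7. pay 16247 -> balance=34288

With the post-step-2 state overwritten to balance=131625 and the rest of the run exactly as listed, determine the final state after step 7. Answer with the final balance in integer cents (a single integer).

state after step 2 := balance=131625
3. pay 16020 -> balance=119527
4. pay 15379 -> balance=107709
5. pay 17659 -> balance=93259
6. pay 19310 -> balance=76728
7. pay 16247 -> balance=62767

62767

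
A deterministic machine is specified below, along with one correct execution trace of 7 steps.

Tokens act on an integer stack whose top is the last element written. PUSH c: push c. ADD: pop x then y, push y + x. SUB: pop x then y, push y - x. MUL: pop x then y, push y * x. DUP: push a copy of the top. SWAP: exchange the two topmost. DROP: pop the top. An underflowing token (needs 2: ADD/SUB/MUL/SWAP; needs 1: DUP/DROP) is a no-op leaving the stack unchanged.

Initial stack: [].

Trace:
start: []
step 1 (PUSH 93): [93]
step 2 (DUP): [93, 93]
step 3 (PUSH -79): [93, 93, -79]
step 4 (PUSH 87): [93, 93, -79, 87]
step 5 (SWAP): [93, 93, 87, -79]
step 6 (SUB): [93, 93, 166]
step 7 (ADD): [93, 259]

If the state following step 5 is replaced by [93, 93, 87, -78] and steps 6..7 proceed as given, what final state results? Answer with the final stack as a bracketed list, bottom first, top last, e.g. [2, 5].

state after step 5 := [93, 93, 87, -78]
step 6 (SUB): [93, 93, 165]
step 7 (ADD): [93, 258]

[93, 258]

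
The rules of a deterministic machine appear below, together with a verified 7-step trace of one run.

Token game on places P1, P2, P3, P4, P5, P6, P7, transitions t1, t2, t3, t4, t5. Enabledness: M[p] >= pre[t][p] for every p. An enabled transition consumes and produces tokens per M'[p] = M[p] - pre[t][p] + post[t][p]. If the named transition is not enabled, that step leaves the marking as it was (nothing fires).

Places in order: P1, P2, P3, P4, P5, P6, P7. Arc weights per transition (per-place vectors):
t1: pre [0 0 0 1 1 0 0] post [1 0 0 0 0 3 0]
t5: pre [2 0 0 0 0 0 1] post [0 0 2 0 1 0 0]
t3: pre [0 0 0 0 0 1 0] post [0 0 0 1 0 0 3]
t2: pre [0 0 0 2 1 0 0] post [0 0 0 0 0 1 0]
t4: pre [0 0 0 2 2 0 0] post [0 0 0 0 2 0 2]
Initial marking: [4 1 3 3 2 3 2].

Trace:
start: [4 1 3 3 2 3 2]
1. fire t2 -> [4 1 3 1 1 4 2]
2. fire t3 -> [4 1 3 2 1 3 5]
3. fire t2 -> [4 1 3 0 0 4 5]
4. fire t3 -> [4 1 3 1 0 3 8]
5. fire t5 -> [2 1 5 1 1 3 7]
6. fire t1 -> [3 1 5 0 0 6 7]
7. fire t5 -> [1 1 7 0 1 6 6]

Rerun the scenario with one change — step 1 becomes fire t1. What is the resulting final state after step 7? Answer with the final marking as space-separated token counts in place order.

(re-executing from step 1 with the substitution; state before step 1: [4 1 3 3 2 3 2])
1. fire t1 -> [5 1 3 2 1 6 2]
2. fire t3 -> [5 1 3 3 1 5 5]
3. fire t2 -> [5 1 3 1 0 6 5]
4. fire t3 -> [5 1 3 2 0 5 8]
5. fire t5 -> [3 1 5 2 1 5 7]
6. fire t1 -> [4 1 5 1 0 8 7]
7. fire t5 -> [2 1 7 1 1 8 6]

2 1 7 1 1 8 6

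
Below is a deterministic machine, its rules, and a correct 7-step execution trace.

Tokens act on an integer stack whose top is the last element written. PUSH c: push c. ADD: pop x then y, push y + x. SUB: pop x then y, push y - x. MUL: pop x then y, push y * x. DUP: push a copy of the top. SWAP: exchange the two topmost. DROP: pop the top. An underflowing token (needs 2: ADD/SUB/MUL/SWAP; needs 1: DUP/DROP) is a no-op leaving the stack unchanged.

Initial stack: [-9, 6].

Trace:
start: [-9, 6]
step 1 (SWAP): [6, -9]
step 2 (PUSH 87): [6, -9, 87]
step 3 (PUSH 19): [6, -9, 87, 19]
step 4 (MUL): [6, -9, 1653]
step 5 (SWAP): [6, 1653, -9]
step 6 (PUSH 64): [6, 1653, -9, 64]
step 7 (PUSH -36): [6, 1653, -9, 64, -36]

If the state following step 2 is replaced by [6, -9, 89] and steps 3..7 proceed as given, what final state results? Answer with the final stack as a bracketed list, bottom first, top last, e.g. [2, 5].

state after step 2 := [6, -9, 89]
step 3 (PUSH 19): [6, -9, 89, 19]
step 4 (MUL): [6, -9, 1691]
step 5 (SWAP): [6, 1691, -9]
step 6 (PUSH 64): [6, 1691, -9, 64]
step 7 (PUSH -36): [6, 1691, -9, 64, -36]

[6, 1691, -9, 64, -36]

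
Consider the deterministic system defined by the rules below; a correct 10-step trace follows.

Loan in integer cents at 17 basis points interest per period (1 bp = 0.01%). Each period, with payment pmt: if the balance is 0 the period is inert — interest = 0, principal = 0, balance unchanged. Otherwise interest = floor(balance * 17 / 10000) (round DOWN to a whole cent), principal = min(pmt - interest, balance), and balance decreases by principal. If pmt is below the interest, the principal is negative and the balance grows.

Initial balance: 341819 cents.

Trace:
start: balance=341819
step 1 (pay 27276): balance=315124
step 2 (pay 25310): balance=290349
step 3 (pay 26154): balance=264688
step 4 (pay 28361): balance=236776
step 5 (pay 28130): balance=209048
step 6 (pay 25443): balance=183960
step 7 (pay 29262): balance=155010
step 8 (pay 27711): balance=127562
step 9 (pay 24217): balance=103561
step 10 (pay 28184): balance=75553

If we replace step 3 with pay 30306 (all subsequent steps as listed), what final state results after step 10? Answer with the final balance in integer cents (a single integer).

(re-executing from step 3 with the substitution; state before step 3: balance=290349)
step 3 (pay 30306): balance=260536
step 4 (pay 28361): balance=232617
step 5 (pay 28130): balance=204882
step 6 (pay 25443): balance=179787
step 7 (pay 29262): balance=150830
step 8 (pay 27711): balance=123375
step 9 (pay 24217): balance=99367
step 10 (pay 28184): balance=71351

71351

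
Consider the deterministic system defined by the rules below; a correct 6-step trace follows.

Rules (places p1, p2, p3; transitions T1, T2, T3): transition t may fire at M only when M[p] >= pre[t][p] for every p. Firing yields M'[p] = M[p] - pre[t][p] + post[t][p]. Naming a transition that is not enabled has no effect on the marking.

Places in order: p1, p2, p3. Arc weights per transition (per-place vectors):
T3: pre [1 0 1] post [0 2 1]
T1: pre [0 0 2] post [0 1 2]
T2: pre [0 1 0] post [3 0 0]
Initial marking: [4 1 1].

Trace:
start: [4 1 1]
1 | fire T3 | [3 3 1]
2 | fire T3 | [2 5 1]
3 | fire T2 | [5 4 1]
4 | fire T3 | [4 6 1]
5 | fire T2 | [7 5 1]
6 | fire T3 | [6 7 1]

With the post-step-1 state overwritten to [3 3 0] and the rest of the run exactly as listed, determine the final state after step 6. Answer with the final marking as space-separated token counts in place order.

state after step 1 := [3 3 0]
2 | fire T3 | [3 3 0]
3 | fire T2 | [6 2 0]
4 | fire T3 | [6 2 0]
5 | fire T2 | [9 1 0]
6 | fire T3 | [9 1 0]

9 1 0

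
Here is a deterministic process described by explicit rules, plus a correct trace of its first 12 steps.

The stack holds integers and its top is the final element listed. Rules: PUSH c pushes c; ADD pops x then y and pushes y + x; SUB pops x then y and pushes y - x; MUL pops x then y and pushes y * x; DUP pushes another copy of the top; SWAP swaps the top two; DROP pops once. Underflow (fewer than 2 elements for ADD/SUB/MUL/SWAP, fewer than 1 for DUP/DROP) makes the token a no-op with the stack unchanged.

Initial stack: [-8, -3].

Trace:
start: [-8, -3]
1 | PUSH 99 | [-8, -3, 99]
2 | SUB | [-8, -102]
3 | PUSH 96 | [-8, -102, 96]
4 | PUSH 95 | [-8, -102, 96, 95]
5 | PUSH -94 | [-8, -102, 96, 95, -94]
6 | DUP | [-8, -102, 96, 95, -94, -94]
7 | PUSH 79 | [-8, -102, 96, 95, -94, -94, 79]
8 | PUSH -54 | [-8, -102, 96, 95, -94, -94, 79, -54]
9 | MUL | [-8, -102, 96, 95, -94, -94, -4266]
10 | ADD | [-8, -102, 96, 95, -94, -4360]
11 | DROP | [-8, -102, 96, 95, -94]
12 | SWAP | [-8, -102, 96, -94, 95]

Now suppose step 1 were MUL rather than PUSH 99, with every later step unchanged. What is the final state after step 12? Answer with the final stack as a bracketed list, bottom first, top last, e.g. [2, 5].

(re-executing from step 1 with the substitution; state before step 1: [-8, -3])
1 | MUL | [24]
2 | SUB | [24]
3 | PUSH 96 | [24, 96]
4 | PUSH 95 | [24, 96, 95]
5 | PUSH -94 | [24, 96, 95, -94]
6 | DUP | [24, 96, 95, -94, -94]
7 | PUSH 79 | [24, 96, 95, -94, -94, 79]
8 | PUSH -54 | [24, 96, 95, -94, -94, 79, -54]
9 | MUL | [24, 96, 95, -94, -94, -4266]
10 | ADD | [24, 96, 95, -94, -4360]
11 | DROP | [24, 96, 95, -94]
12 | SWAP | [24, 96, -94, 95]

[24, 96, -94, 95]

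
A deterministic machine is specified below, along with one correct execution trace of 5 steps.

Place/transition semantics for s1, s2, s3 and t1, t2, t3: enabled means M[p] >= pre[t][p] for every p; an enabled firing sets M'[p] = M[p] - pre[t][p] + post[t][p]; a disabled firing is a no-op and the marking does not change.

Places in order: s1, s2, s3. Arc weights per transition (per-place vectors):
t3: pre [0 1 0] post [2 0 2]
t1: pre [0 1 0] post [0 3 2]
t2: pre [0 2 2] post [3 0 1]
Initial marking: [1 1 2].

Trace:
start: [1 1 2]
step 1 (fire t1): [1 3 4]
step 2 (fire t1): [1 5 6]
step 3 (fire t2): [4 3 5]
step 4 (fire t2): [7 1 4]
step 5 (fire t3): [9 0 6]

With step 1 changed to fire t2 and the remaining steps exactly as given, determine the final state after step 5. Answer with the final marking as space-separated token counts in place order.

6 0 5

(re-executing from step 1 with the substitution; state before step 1: [1 1 2])
step 1 (fire t2): [1 1 2]
step 2 (fire t1): [1 3 4]
step 3 (fire t2): [4 1 3]
step 4 (fire t2): [4 1 3]
step 5 (fire t3): [6 0 5]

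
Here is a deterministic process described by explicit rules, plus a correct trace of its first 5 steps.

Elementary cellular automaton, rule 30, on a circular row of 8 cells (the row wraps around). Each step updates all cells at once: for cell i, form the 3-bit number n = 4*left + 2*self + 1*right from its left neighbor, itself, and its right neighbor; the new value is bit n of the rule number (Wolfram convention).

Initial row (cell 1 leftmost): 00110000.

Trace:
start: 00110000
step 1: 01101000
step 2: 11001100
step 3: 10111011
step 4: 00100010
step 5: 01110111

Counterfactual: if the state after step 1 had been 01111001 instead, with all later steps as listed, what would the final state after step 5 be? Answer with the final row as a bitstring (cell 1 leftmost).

10111010

state after step 1 := 01111001
step 2: 01000111
step 3: 01101100
step 4: 11001010
step 5: 10111010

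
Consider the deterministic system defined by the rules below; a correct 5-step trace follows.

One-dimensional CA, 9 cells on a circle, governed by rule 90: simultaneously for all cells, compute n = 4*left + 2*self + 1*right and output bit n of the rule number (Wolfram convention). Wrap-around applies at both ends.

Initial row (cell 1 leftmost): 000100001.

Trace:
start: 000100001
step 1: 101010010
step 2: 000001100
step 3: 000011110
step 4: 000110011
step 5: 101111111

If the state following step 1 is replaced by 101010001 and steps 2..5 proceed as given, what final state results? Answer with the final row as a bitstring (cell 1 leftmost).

100101111

state after step 1 := 101010001
step 2: 100001011
step 3: 110010010
step 4: 111101100
step 5: 100101111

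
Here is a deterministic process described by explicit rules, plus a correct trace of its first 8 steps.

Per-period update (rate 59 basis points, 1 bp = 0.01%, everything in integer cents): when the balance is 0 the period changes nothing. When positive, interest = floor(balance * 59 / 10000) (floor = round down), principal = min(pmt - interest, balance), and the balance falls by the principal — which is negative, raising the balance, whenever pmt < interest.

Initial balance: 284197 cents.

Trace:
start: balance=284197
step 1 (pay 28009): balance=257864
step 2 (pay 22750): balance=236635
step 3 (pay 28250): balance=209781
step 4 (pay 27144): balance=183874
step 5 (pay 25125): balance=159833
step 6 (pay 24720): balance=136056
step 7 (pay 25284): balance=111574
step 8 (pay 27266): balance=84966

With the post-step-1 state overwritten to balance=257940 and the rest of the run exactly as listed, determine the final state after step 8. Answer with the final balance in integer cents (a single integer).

85045

state after step 1 := balance=257940
step 2 (pay 22750): balance=236711
step 3 (pay 28250): balance=209857
step 4 (pay 27144): balance=183951
step 5 (pay 25125): balance=159911
step 6 (pay 24720): balance=136134
step 7 (pay 25284): balance=111653
step 8 (pay 27266): balance=85045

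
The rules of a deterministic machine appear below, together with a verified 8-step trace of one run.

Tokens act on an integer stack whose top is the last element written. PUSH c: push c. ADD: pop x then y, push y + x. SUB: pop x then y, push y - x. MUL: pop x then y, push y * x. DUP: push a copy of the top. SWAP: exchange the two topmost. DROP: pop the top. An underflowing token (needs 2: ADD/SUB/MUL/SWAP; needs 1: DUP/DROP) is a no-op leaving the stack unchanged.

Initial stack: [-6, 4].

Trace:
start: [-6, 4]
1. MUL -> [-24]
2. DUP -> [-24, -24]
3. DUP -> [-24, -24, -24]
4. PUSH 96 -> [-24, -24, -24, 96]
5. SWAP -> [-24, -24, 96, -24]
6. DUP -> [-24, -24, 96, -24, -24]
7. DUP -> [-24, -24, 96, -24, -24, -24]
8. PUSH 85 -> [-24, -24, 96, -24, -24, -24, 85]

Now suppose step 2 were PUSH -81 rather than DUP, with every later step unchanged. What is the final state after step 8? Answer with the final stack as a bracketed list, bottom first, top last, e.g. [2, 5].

[-24, -81, 96, -81, -81, -81, 85]

(re-executing from step 2 with the substitution; state before step 2: [-24])
2. PUSH -81 -> [-24, -81]
3. DUP -> [-24, -81, -81]
4. PUSH 96 -> [-24, -81, -81, 96]
5. SWAP -> [-24, -81, 96, -81]
6. DUP -> [-24, -81, 96, -81, -81]
7. DUP -> [-24, -81, 96, -81, -81, -81]
8. PUSH 85 -> [-24, -81, 96, -81, -81, -81, 85]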